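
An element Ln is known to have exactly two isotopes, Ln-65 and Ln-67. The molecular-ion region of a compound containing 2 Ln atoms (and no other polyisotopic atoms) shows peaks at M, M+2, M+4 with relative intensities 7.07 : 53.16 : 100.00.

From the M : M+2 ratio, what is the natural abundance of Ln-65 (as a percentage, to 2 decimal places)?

21.01%

If p is the fraction of Ln that is Ln-65, then I(M+2)/I(M) = [C(2,1)·p^1·(1−p)] / p^2 = 2·(1−p)/p = 53.16/7.07 = 7.5191
(1−p)/p = 7.5191/2 = 3.7595  ⇒  p = 1/(1 + 3.7595) = 0.2101
Ln-65: 21.01%, Ln-67: 78.99%.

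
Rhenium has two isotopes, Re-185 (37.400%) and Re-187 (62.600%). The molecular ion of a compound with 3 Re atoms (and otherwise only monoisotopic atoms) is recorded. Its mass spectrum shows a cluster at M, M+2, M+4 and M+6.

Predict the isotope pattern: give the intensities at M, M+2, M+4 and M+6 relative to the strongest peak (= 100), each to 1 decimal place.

11.9 : 59.7 : 100.0 : 55.8

Each Re atom is independently Re-185 (p = 0.37400) or Re-187 (q = 0.62600); the cluster is the binomial expansion (p + q)^3.
P(M) = 0.37400^3 = 0.052314
P(M+2) = 3 × 0.37400^2 × 0.62600^1 = 0.262687
P(M+4) = 3 × 0.37400^1 × 0.62600^2 = 0.439685
P(M+6) = 0.62600^3 = 0.245314
The M+4 peak is largest (0.439685); scaling to 100 gives 11.9 : 59.7 : 100.0 : 55.8.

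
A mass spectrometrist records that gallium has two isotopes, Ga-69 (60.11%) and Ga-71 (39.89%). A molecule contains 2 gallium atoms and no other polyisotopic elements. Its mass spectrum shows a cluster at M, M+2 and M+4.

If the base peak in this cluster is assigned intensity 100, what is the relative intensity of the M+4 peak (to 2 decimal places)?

33.18

Term probabilities: M 0.3613, M+2 0.4796, M+4 0.1591. Base peak = M+2.
P(M+2) = C(2,1) × 0.6011^1 × 0.3989^1 = 2 × 0.6011 × 0.3989 = 0.479558 (base)
P(M+4) = C(2,2) × 0.6011^0 × 0.3989^2 = 1 × 1.0000 × 0.15912121 = 0.159121
Relative intensity = 0.159121 / 0.479558 × 100 = 33.18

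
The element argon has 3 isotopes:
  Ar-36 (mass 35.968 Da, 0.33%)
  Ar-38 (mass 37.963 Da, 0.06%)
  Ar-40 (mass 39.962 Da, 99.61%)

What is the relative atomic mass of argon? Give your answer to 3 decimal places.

39.948 Da

Weight each isotope mass by its fractional abundance: 0.0033 × 35.968 + 0.0006 × 37.963 + 0.9961 × 39.962
= 0.1187 + 0.0228 + 39.8061 = 39.9476 Da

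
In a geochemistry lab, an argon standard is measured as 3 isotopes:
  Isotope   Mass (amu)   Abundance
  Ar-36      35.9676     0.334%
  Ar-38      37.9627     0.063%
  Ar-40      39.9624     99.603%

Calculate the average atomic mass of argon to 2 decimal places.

Average mass = Σ (abundance × isotope mass) = 0.00334 × 35.9676 + 0.00063 × 37.9627 + 0.99603 × 39.9624
= 0.12013 + 0.02392 + 39.80375 = 39.94780 amu

39.95 amu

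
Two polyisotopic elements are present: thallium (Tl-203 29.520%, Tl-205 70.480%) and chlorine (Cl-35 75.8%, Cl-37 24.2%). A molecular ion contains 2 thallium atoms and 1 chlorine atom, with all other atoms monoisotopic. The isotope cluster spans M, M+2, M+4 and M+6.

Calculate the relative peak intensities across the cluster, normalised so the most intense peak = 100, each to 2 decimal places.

Thallium pattern (n=2): 0.08714304 : 0.41611392 : 0.49674304
Chlorine pattern (n=1): 0.7580 : 0.2420
Convolve the two distributions (both contribute in 2-u steps):
  M: 0.08714304×0.7580 = 0.066054
  M+2: 0.08714304×0.2420 + 0.41611392×0.7580 = 0.336503
  M+4: 0.41611392×0.2420 + 0.49674304×0.7580 = 0.477231
  M+6: 0.49674304×0.2420 = 0.120212
Scale to base peak (0.477231) = 100: 13.84 : 70.51 : 100.00 : 25.19

13.84 : 70.51 : 100.00 : 25.19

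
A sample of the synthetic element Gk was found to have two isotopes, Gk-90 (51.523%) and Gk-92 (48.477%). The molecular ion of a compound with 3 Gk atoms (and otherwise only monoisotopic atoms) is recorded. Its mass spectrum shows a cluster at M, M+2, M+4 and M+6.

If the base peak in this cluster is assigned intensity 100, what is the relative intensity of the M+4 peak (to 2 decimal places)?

(0.51523 + 0.48477)^3 gives M 0.1368, M+2 0.3861, M+4 0.3632, M+6 0.1139; the largest is M+2.
P(M+2) = C(3,1) × 0.51523^2 × 0.48477^1 = 3 × 0.26546195 × 0.48477 = 0.386064 (base)
P(M+4) = C(3,2) × 0.51523^1 × 0.48477^2 = 3 × 0.51523 × 0.23500195 = 0.363240
Relative intensity = 0.363240 / 0.386064 × 100 = 94.09

94.09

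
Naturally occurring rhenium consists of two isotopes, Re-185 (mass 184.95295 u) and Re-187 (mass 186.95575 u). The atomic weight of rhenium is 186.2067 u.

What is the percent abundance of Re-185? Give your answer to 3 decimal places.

37.400%

Writing the weighted mean with unknown fraction x of Re-185:
184.95295·x + 186.95575·(1 − x) = 186.2067
(184.95295 − 186.95575)·x = 186.2067 − 186.95575
x = -0.74905 / -2.00280 = 0.37400 → 37.400% Re-185, 62.600% Re-187.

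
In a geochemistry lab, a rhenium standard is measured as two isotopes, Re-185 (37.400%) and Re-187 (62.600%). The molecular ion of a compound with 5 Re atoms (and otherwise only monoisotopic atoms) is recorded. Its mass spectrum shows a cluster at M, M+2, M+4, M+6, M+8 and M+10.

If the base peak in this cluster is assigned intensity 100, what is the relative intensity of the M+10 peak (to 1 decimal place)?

28.0

Term probabilities: M 0.0073, M+2 0.0612, M+4 0.2050, M+6 0.3431, M+8 0.2872, M+10 0.0961. Base peak = M+6.
P(M+6) = C(5,3) × 0.37400^2 × 0.62600^3 = 10 × 0.139876 × 0.24531438 = 0.343136 (base)
P(M+10) = C(5,5) × 0.37400^0 × 0.62600^5 = 1 × 1.0000 × 0.09613282 = 0.096133
Relative intensity = 0.096133 / 0.343136 × 100 = 28.0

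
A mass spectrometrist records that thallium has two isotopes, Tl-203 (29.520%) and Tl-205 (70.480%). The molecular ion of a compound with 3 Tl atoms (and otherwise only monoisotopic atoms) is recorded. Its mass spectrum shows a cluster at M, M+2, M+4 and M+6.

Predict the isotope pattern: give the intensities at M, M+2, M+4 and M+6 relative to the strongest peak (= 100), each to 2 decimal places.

5.85 : 41.88 : 100.00 : 79.58

Expanding (0.29520 + 0.70480)^3:
P(M) = 0.29520^3 = 0.025725
P(M+2) = 3 × 0.29520^2 × 0.70480^1 = 0.184255
P(M+4) = 3 × 0.29520^1 × 0.70480^2 = 0.439916
P(M+6) = 0.70480^3 = 0.350104
The M+4 peak is largest (0.439916); scaling to 100 gives 5.85 : 41.88 : 100.00 : 79.58.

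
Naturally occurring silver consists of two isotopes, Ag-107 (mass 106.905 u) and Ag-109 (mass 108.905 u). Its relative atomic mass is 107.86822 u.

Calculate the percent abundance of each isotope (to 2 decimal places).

Ag-107: 51.84%, Ag-109: 48.16%

Let x be the fractional abundance of Ag-107; then Ag-109 has abundance 1 − x.
106.905·x + 108.905·(1 − x) = 107.86822
(106.905 − 108.905)·x = 107.86822 − 108.905
x = -1.03678 / -2.000 = 0.51839 → 51.84% Ag-107, 48.16% Ag-109.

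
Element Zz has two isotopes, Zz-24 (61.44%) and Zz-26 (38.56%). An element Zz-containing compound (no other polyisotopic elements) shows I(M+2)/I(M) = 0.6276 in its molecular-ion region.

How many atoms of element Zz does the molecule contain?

1

The M+2/M ratio from n Zz atoms is n · q/p = n · 0.3856/0.6144.
n = 0.6276 × 0.6144/0.3856 = 1.00 ≈ 1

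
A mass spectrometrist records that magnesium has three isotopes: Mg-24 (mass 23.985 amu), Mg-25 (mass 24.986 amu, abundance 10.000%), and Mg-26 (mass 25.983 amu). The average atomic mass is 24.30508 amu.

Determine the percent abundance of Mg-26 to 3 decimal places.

11.010%

Let x and y be the fractions of Mg-24 and Mg-26. Then x + y = 1 − 0.10000 = 0.90000 and 23.985x + 25.983y = 24.30508 − 0.10000×24.986 = 21.80648.
Substituting: 23.985x + 25.983(0.90000 − x) = 21.80648
(23.985 − 25.983)x = -1.57822  ⇒  x = 0.78990, y = 0.11010
Mg-24: 78.990%, Mg-26: 11.010%.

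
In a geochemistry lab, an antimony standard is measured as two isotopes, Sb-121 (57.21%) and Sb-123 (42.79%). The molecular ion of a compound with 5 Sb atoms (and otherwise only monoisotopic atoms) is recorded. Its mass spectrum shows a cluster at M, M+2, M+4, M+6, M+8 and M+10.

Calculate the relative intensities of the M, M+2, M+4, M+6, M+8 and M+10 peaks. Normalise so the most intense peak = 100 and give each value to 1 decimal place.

Each Sb atom is independently Sb-121 (p = 0.5721) or Sb-123 (q = 0.4279); the cluster is the binomial expansion (p + q)^5.
P(M) = 0.5721^5 = 0.061286
P(M+2) = 5 × 0.5721^4 × 0.4279^1 = 0.229192
P(M+4) = 10 × 0.5721^3 × 0.4279^2 = 0.342847
P(M+6) = 10 × 0.5721^2 × 0.4279^3 = 0.256431
P(M+8) = 5 × 0.5721^1 × 0.4279^4 = 0.095898
P(M+10) = 0.4279^5 = 0.014345
The M+4 peak is largest (0.342847); scaling to 100 gives 17.9 : 66.8 : 100.0 : 74.8 : 28.0 : 4.2.

17.9 : 66.8 : 100.0 : 74.8 : 28.0 : 4.2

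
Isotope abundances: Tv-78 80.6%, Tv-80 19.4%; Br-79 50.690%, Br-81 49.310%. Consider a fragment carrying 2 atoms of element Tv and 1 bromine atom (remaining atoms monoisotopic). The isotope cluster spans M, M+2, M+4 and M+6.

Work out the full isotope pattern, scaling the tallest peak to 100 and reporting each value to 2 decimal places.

68.77 : 100.00 : 36.19 : 3.88

Element Tv pattern (n=2): 0.649636 : 0.312728 : 0.037636
Bromine pattern (n=1): 0.5069 : 0.4931
Convolve the two distributions (both contribute in 2-u steps):
  M: 0.649636×0.5069 = 0.329300
  M+2: 0.649636×0.4931 + 0.312728×0.5069 = 0.478857
  M+4: 0.312728×0.4931 + 0.037636×0.5069 = 0.173284
  M+6: 0.037636×0.4931 = 0.018558
Scale to base peak (0.478857) = 100: 68.77 : 100.00 : 36.19 : 3.88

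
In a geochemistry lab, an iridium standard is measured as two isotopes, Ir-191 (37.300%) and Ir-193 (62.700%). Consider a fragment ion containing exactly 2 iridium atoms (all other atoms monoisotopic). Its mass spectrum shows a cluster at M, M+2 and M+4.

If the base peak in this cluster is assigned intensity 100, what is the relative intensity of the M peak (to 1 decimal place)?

(0.37300 + 0.62700)^2 gives M 0.1391, M+2 0.4677, M+4 0.3931; the largest is M+2.
P(M+2) = C(2,1) × 0.37300^1 × 0.62700^1 = 2 × 0.3730 × 0.6270 = 0.467742 (base)
P(M) = C(2,0) × 0.37300^2 × 0.62700^0 = 1 × 0.139129 × 1.0000 = 0.139129
Relative intensity = 0.139129 / 0.467742 × 100 = 29.7

29.7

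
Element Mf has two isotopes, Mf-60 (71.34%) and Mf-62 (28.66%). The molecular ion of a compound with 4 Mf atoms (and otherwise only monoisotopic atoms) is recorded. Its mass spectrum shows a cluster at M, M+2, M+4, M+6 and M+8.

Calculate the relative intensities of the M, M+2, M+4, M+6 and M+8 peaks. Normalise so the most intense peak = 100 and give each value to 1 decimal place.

Expanding (0.7134 + 0.2866)^4:
P(M) = 0.7134^4 = 0.259019
P(M+2) = 4 × 0.7134^3 × 0.2866^1 = 0.416232
P(M+4) = 6 × 0.7134^2 × 0.2866^2 = 0.250824
P(M+6) = 4 × 0.7134^1 × 0.2866^3 = 0.067177
P(M+8) = 0.2866^4 = 0.006747
The M+2 peak is largest (0.416232); scaling to 100 gives 62.2 : 100.0 : 60.3 : 16.1 : 1.6.

62.2 : 100.0 : 60.3 : 16.1 : 1.6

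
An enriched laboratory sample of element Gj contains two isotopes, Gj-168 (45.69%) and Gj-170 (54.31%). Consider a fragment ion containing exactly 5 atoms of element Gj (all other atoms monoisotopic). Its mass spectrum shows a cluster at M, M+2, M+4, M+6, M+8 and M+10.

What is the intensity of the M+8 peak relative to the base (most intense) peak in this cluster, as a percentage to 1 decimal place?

Term probabilities: M 0.0199, M+2 0.1183, M+4 0.2813, M+6 0.3344, M+8 0.1988, M+10 0.0472. Base peak = M+6.
P(M+6) = C(5,3) × 0.4569^2 × 0.5431^3 = 10 × 0.20875761 × 0.16019148 = 0.334412 (base)
P(M+8) = C(5,4) × 0.4569^1 × 0.5431^4 = 5 × 0.4569 × 0.08699999 = 0.198751
Relative intensity = 0.198751 / 0.334412 × 100 = 59.4

59.4%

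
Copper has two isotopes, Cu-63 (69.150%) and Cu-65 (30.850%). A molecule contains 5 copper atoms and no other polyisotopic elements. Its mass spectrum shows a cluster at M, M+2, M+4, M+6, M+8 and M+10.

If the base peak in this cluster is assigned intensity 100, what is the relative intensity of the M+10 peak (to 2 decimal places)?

Binomial terms of (0.69150 + 0.30850)^5: M 0.1581, M+2 0.3527, M+4 0.3147, M+6 0.1404, M+8 0.0313, M+10 0.0028 → M+2 is the base peak.
P(M+2) = C(5,1) × 0.69150^4 × 0.30850^1 = 5 × 0.2286487 × 0.3085 = 0.352691 (base)
P(M+10) = C(5,5) × 0.69150^0 × 0.30850^5 = 1 × 1.0000 × 0.00279432 = 0.002794
Relative intensity = 0.002794 / 0.352691 × 100 = 0.79

0.79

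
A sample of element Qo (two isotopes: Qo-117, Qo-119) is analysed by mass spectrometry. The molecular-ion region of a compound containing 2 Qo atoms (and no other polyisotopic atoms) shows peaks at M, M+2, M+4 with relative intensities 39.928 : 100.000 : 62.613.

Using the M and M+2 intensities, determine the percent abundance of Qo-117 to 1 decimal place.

Let p = fractional abundance of Qo-117. I(M+2)/I(M) = [C(2,1)·p^1·(1−p)] / p^2 = 2·(1−p)/p = 100.000/39.928 = 2.5045
(1−p)/p = 2.5045/2 = 1.2523  ⇒  p = 1/(1 + 1.2523) = 0.4440
Qo-117: 44.4%, Qo-119: 55.6%.

44.4%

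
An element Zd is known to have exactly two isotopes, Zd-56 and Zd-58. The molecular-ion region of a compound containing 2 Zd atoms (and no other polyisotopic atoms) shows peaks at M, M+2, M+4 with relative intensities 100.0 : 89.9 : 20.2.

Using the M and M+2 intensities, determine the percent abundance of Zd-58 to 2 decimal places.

31.01%

If p is the fraction of Zd that is Zd-56, then I(M+2)/I(M) = [C(2,1)·p^1·(1−p)] / p^2 = 2·(1−p)/p = 89.9/100.0 = 0.8990
(1−p)/p = 0.8990/2 = 0.4495  ⇒  p = 1/(1 + 0.4495) = 0.6899
Zd-56: 68.99%, Zd-58: 31.01%.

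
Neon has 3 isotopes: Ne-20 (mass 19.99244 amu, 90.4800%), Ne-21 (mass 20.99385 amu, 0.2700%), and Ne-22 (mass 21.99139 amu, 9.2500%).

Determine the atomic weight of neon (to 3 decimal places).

20.180 amu

Ar = Σ fᵢ·mᵢ = 0.904800 × 19.99244 + 0.002700 × 20.99385 + 0.092500 × 21.99139
= 18.089160 + 0.056683 + 2.034204 = 20.180047 amu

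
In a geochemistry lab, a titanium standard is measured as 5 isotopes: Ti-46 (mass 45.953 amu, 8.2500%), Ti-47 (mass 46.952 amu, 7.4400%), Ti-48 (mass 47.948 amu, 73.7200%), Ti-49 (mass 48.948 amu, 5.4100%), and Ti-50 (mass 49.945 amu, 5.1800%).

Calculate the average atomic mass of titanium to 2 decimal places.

47.87 amu

Average mass = Σ (abundance × isotope mass) = 0.082500 × 45.953 + 0.074400 × 46.952 + 0.737200 × 47.948 + 0.054100 × 48.948 + 0.051800 × 49.945
= 3.7911 + 3.4932 + 35.3473 + 2.6481 + 2.5872 = 47.8669 amu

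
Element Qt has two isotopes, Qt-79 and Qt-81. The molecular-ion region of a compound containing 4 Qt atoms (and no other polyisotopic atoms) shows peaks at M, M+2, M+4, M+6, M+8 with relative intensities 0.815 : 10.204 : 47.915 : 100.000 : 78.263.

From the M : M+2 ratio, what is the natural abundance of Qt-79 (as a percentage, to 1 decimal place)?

24.2%

Let p = fractional abundance of Qt-79. I(M+2)/I(M) = [C(4,1)·p^3·(1−p)] / p^4 = 4·(1−p)/p = 10.204/0.815 = 12.5202
(1−p)/p = 12.5202/4 = 3.1301  ⇒  p = 1/(1 + 3.1301) = 0.2421
Qt-79: 24.2%, Qt-81: 75.8%.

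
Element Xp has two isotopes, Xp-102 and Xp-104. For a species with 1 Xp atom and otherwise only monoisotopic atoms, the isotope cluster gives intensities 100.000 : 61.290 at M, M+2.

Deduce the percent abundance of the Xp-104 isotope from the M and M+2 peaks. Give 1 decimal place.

Let p = fractional abundance of Xp-102. I(M+2)/I(M) = [C(1,1)·p^0·(1−p)] / p^1 = 1·(1−p)/p = 61.290/100.000 = 0.6129
(1−p)/p = 0.6129/1 = 0.6129  ⇒  p = 1/(1 + 0.6129) = 0.6200
Xp-102: 62.0%, Xp-104: 38.0%.

38.0%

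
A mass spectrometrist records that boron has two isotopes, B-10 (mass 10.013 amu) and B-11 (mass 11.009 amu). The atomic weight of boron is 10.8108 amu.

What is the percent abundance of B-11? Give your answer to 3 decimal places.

80.100%

Writing the weighted mean with unknown fraction x of B-10:
10.013·x + 11.009·(1 − x) = 10.8108
(10.013 − 11.009)·x = 10.8108 − 11.009
x = -0.1982 / -0.996 = 0.19900 → 19.900% B-10, 80.100% B-11.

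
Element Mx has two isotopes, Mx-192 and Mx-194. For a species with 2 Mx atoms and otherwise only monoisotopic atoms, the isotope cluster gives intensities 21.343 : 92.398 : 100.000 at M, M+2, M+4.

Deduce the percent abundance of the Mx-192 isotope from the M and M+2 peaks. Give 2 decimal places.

31.60%

Let p = fractional abundance of Mx-192. I(M+2)/I(M) = [C(2,1)·p^1·(1−p)] / p^2 = 2·(1−p)/p = 92.398/21.343 = 4.3292
(1−p)/p = 4.3292/2 = 2.1646  ⇒  p = 1/(1 + 2.1646) = 0.3160
Mx-192: 31.60%, Mx-194: 68.40%.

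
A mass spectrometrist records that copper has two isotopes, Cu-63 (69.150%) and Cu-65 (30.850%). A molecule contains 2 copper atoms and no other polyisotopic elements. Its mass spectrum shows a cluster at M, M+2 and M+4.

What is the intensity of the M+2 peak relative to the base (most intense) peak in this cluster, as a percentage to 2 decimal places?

89.23%

(0.69150 + 0.30850)^2 gives M 0.4782, M+2 0.4267, M+4 0.0952; the largest is M.
P(M) = C(2,0) × 0.69150^2 × 0.30850^0 = 1 × 0.47817225 × 1.0000 = 0.478172 (base)
P(M+2) = C(2,1) × 0.69150^1 × 0.30850^1 = 2 × 0.6915 × 0.3085 = 0.426656
Relative intensity = 0.426656 / 0.478172 × 100 = 89.23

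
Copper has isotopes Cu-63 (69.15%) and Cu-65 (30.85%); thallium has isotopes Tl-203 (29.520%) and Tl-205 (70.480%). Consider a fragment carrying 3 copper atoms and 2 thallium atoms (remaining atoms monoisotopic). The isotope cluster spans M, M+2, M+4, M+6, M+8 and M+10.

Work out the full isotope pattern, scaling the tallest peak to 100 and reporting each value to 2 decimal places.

7.88 : 48.18 : 100.00 : 83.30 : 30.17 : 3.99

Copper pattern (n=3): 0.33065611 : 0.44254842 : 0.19743483 : 0.02936064
Thallium pattern (n=2): 0.08714304 : 0.41611392 : 0.49674304
Convolve the two distributions (both contribute in 2-u steps):
  M: 0.33065611×0.08714304 = 0.028814
  M+2: 0.33065611×0.41611392 + 0.44254842×0.08714304 = 0.176156
  M+4: 0.33065611×0.49674304 + 0.44254842×0.41611392 + 0.19743483×0.08714304 = 0.365607
  M+6: 0.44254842×0.49674304 + 0.19743483×0.41611392 + 0.02936064×0.08714304 = 0.304547
  M+8: 0.19743483×0.49674304 + 0.02936064×0.41611392 = 0.110292
  M+10: 0.02936064×0.49674304 = 0.014585
Scale to base peak (0.365607) = 100: 7.88 : 48.18 : 100.00 : 83.30 : 30.17 : 3.99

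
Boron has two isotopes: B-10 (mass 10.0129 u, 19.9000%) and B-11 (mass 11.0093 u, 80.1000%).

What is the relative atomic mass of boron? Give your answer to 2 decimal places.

10.81 u

Ar = Σ fᵢ·mᵢ = 0.199000 × 10.0129 + 0.801000 × 11.0093
= 1.99257 + 8.81845 = 10.81102 u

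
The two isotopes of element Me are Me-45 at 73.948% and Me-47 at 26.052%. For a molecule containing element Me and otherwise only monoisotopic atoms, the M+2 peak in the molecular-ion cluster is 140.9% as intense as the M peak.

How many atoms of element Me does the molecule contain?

With n Me atoms, P(M+2)/P(M) = C(n,1)·p^(n−1)q / p^n = n·q/p = n · 0.26052/0.73948.
n = 1.409 × 0.73948/0.26052 = 4.00 ≈ 4

4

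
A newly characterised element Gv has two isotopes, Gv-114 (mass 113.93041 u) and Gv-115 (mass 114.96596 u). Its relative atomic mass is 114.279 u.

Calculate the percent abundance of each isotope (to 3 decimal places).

Writing the weighted mean with unknown fraction x of Gv-114:
113.93041·x + 114.96596·(1 − x) = 114.279
(113.93041 − 114.96596)·x = 114.279 − 114.96596
x = -0.68696 / -1.03555 = 0.66338 → 66.338% Gv-114, 33.662% Gv-115.

Gv-114: 66.338%, Gv-115: 33.662%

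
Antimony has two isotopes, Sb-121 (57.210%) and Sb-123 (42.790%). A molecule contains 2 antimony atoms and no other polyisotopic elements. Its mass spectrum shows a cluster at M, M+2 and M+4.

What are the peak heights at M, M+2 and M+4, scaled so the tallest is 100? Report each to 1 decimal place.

66.8 : 100.0 : 37.4

Expanding (0.57210 + 0.42790)^2:
P(M) = 0.57210^2 = 0.327298
P(M+2) = 2 × 0.57210^1 × 0.42790^1 = 0.489603
P(M+4) = 0.42790^2 = 0.183098
The M+2 peak is largest (0.489603); scaling to 100 gives 66.8 : 100.0 : 37.4.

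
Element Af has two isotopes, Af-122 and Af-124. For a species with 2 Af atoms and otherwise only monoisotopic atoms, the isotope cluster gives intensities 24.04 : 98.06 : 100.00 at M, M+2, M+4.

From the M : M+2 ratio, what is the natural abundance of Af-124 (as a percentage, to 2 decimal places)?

Write p for the Af-122 fraction. I(M+2)/I(M) = [C(2,1)·p^1·(1−p)] / p^2 = 2·(1−p)/p = 98.06/24.04 = 4.0790
(1−p)/p = 4.0790/2 = 2.0395  ⇒  p = 1/(1 + 2.0395) = 0.3290
Af-122: 32.90%, Af-124: 67.10%.

67.10%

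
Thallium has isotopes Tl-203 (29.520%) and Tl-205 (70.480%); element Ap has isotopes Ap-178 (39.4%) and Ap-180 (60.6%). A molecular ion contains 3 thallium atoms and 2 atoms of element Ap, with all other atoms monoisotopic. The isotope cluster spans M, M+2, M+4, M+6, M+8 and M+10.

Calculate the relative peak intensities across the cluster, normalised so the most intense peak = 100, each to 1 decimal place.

1.2 : 12.3 : 49.9 : 100.0 : 99.0 : 38.7

Thallium pattern (n=3): 0.02572463 : 0.18425524 : 0.43991564 : 0.35010449
Element Ap pattern (n=2): 0.155236 : 0.477528 : 0.367236
Convolve the two distributions (both contribute in 2-u steps):
  M: 0.02572463×0.155236 = 0.003993
  M+2: 0.02572463×0.477528 + 0.18425524×0.155236 = 0.040887
  M+4: 0.02572463×0.367236 + 0.18425524×0.477528 + 0.43991564×0.155236 = 0.165725
  M+6: 0.18425524×0.367236 + 0.43991564×0.477528 + 0.35010449×0.155236 = 0.332086
  M+8: 0.43991564×0.367236 + 0.35010449×0.477528 = 0.328738
  M+10: 0.35010449×0.367236 = 0.128571
Scale to base peak (0.332086) = 100: 1.2 : 12.3 : 49.9 : 100.0 : 99.0 : 38.7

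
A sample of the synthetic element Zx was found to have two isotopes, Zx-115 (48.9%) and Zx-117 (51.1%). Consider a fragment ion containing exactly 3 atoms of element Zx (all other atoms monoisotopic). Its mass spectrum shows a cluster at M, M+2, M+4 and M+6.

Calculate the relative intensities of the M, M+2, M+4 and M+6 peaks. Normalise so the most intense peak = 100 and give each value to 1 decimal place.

The 3 Zx atoms are independent, so intensities follow the terms of (0.489 + 0.511)^3.
P(M) = 0.489^3 = 0.116930
P(M+2) = 3 × 0.489^2 × 0.511^1 = 0.366572
P(M+4) = 3 × 0.489^1 × 0.511^2 = 0.383065
P(M+6) = 0.511^3 = 0.133433
The M+4 peak is largest (0.383065); scaling to 100 gives 30.5 : 95.7 : 100.0 : 34.8.

30.5 : 95.7 : 100.0 : 34.8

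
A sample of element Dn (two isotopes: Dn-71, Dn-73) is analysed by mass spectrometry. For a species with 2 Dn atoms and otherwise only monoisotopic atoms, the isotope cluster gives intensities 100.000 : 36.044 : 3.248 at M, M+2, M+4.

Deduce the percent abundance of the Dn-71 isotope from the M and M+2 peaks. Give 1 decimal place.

84.7%

Write p for the Dn-71 fraction. I(M+2)/I(M) = [C(2,1)·p^1·(1−p)] / p^2 = 2·(1−p)/p = 36.044/100.000 = 0.3604
(1−p)/p = 0.3604/2 = 0.1802  ⇒  p = 1/(1 + 0.1802) = 0.8473
Dn-71: 84.7%, Dn-73: 15.3%.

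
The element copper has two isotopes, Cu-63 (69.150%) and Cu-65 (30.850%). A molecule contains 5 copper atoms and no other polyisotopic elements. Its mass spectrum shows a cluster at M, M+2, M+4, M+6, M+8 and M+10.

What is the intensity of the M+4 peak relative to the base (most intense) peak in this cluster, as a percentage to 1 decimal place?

89.2%

Term probabilities: M 0.1581, M+2 0.3527, M+4 0.3147, M+6 0.1404, M+8 0.0313, M+10 0.0028. Base peak = M+2.
P(M+2) = C(5,1) × 0.69150^4 × 0.30850^1 = 5 × 0.2286487 × 0.3085 = 0.352691 (base)
P(M+4) = C(5,2) × 0.69150^3 × 0.30850^2 = 10 × 0.33065611 × 0.09517225 = 0.314693
Relative intensity = 0.314693 / 0.352691 × 100 = 89.2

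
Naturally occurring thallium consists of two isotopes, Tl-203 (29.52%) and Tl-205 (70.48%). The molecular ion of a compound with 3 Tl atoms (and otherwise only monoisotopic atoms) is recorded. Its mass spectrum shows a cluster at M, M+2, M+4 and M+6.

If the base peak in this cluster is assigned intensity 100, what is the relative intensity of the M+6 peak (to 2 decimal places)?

79.58

Term probabilities: M 0.0257, M+2 0.1843, M+4 0.4399, M+6 0.3501. Base peak = M+4.
P(M+4) = C(3,2) × 0.2952^1 × 0.7048^2 = 3 × 0.2952 × 0.49674304 = 0.439916 (base)
P(M+6) = C(3,3) × 0.2952^0 × 0.7048^3 = 1 × 1.0000 × 0.35010449 = 0.350104
Relative intensity = 0.350104 / 0.439916 × 100 = 79.58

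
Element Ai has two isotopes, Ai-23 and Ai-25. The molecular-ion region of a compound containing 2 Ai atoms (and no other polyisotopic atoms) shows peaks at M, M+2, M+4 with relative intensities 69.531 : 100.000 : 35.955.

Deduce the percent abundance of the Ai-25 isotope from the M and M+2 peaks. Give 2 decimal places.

41.83%

Let p = fractional abundance of Ai-23. I(M+2)/I(M) = [C(2,1)·p^1·(1−p)] / p^2 = 2·(1−p)/p = 100.000/69.531 = 1.4382
(1−p)/p = 1.4382/2 = 0.7191  ⇒  p = 1/(1 + 0.7191) = 0.5817
Ai-23: 58.17%, Ai-25: 41.83%.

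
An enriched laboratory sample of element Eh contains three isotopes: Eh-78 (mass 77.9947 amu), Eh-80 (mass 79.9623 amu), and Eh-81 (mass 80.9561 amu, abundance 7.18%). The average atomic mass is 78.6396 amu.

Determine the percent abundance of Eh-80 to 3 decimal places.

21.969%

Let x and y be the fractions of Eh-78 and Eh-80. Then x + y = 1 − 0.0718 = 0.9282 and 77.9947x + 79.9623y = 78.6396 − 0.0718×80.9561 = 72.82695202.
Substituting: 77.9947x + 79.9623(0.9282 − x) = 72.82695202
(77.9947 − 79.9623)x = -1.39405484  ⇒  x = 0.70851, y = 0.21969
Eh-78: 70.851%, Eh-80: 21.969%.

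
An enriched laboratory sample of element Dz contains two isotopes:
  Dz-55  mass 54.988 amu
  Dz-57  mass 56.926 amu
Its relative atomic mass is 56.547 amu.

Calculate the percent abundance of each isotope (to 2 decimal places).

Dz-55: 19.56%, Dz-57: 80.44%

Writing the weighted mean with unknown fraction x of Dz-55:
54.988·x + 56.926·(1 − x) = 56.547
(54.988 − 56.926)·x = 56.547 − 56.926
x = -0.379 / -1.938 = 0.19556 → 19.56% Dz-55, 80.44% Dz-57.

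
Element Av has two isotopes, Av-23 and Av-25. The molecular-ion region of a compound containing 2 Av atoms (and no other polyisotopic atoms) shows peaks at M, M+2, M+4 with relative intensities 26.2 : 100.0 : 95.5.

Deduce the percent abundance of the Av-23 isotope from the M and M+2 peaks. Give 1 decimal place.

Let p = fractional abundance of Av-23. I(M+2)/I(M) = [C(2,1)·p^1·(1−p)] / p^2 = 2·(1−p)/p = 100.0/26.2 = 3.8168
(1−p)/p = 3.8168/2 = 1.9084  ⇒  p = 1/(1 + 1.9084) = 0.3438
Av-23: 34.4%, Av-25: 65.6%.

34.4%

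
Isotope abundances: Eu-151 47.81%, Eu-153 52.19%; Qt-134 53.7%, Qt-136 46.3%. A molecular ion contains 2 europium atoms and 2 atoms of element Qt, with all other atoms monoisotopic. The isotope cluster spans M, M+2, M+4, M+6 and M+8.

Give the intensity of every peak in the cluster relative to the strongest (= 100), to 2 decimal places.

Europium pattern (n=2): 0.22857961 : 0.49904078 : 0.27237961
Element Qt pattern (n=2): 0.288369 : 0.497262 : 0.214369
Convolve the two distributions (both contribute in 2-u steps):
  M: 0.22857961×0.288369 = 0.065915
  M+2: 0.22857961×0.497262 + 0.49904078×0.288369 = 0.257572
  M+4: 0.22857961×0.214369 + 0.49904078×0.497262 + 0.27237961×0.288369 = 0.375700
  M+6: 0.49904078×0.214369 + 0.27237961×0.497262 = 0.242423
  M+8: 0.27237961×0.214369 = 0.058390
Scale to base peak (0.375700) = 100: 17.54 : 68.56 : 100.00 : 64.53 : 15.54

17.54 : 68.56 : 100.00 : 64.53 : 15.54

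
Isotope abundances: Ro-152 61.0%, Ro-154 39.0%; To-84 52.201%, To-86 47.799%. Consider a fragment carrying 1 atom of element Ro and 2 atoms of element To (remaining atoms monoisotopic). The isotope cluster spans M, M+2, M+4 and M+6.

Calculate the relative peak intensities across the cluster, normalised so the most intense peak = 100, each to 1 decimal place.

Element Ro pattern (n=1): 0.6100 : 0.3900
Element To pattern (n=2): 0.27249444 : 0.49903112 : 0.22847444
Convolve the two distributions (both contribute in 2-u steps):
  M: 0.6100×0.27249444 = 0.166222
  M+2: 0.6100×0.49903112 + 0.3900×0.27249444 = 0.410682
  M+4: 0.6100×0.22847444 + 0.3900×0.49903112 = 0.333992
  M+6: 0.3900×0.22847444 = 0.089105
Scale to base peak (0.410682) = 100: 40.5 : 100.0 : 81.3 : 21.7

40.5 : 100.0 : 81.3 : 21.7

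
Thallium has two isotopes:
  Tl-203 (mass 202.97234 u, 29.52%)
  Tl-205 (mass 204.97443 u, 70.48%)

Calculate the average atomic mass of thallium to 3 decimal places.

The abundance-weighted mean is 0.2952 × 202.97234 + 0.7048 × 204.97443
= 59.917435 + 144.465978 = 204.383413 u

204.383 u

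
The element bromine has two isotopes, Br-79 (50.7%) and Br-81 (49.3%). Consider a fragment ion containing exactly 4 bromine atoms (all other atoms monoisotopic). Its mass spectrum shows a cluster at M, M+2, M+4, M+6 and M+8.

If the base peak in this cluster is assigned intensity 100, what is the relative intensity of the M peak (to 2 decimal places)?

17.63

Binomial terms of (0.507 + 0.493)^4: M 0.0661, M+2 0.2570, M+4 0.3749, M+6 0.2430, M+8 0.0591 → M+4 is the base peak.
P(M+4) = C(4,2) × 0.507^2 × 0.493^2 = 6 × 0.257049 × 0.243049 = 0.374853 (base)
P(M) = C(4,0) × 0.507^4 × 0.493^0 = 1 × 0.06607419 × 1.0000 = 0.066074
Relative intensity = 0.066074 / 0.374853 × 100 = 17.63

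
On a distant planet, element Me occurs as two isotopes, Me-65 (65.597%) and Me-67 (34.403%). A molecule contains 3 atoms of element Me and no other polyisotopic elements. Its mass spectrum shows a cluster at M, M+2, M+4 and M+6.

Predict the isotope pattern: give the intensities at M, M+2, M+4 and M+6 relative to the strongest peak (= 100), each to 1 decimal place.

63.6 : 100.0 : 52.4 : 9.2

Each Me atom is independently Me-65 (p = 0.65597) or Me-67 (q = 0.34403); the cluster is the binomial expansion (p + q)^3.
P(M) = 0.65597^3 = 0.282262
P(M+2) = 3 × 0.65597^2 × 0.34403^1 = 0.444105
P(M+4) = 3 × 0.65597^1 × 0.34403^2 = 0.232915
P(M+6) = 0.34403^3 = 0.040718
The M+2 peak is largest (0.444105); scaling to 100 gives 63.6 : 100.0 : 52.4 : 9.2.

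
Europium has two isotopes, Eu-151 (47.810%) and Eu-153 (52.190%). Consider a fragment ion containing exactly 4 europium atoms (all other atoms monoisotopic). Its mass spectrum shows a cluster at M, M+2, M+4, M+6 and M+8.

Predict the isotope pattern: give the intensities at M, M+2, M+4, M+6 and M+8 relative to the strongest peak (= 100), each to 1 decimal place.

Each Eu atom is independently Eu-151 (p = 0.47810) or Eu-153 (q = 0.52190); the cluster is the binomial expansion (p + q)^4.
P(M) = 0.47810^4 = 0.052249
P(M+2) = 4 × 0.47810^3 × 0.52190^1 = 0.228141
P(M+4) = 6 × 0.47810^2 × 0.52190^2 = 0.373563
P(M+6) = 4 × 0.47810^1 × 0.52190^3 = 0.271857
P(M+8) = 0.52190^4 = 0.074191
The M+4 peak is largest (0.373563); scaling to 100 gives 14.0 : 61.1 : 100.0 : 72.8 : 19.9.

14.0 : 61.1 : 100.0 : 72.8 : 19.9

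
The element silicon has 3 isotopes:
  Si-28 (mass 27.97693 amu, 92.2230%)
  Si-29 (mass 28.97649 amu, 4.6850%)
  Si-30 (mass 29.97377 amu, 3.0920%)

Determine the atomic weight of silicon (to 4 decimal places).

28.0855 amu

Weight each isotope mass by its fractional abundance: 0.922230 × 27.97693 + 0.046850 × 28.97649 + 0.030920 × 29.97377
= 25.801164 + 1.357549 + 0.926789 = 28.085502 amu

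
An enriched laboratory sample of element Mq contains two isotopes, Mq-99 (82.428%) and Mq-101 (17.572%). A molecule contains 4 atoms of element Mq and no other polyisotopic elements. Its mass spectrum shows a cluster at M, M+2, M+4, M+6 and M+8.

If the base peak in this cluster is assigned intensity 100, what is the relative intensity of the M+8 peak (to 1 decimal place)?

0.2

(0.82428 + 0.17572)^4 gives M 0.4616, M+2 0.3936, M+4 0.1259, M+6 0.0179, M+8 0.0010; the largest is M.
P(M) = C(4,0) × 0.82428^4 × 0.17572^0 = 1 × 0.46163534 × 1.0000 = 0.461635 (base)
P(M+8) = C(4,4) × 0.82428^0 × 0.17572^4 = 1 × 1.0000 × 0.00095342 = 0.000953
Relative intensity = 0.000953 / 0.461635 × 100 = 0.2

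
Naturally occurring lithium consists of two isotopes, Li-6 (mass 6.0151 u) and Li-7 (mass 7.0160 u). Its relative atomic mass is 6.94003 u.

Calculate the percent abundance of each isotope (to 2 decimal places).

Writing the weighted mean with unknown fraction x of Li-6:
6.0151·x + 7.0160·(1 − x) = 6.94003
(6.0151 − 7.0160)·x = 6.94003 − 7.0160
x = -0.07597 / -1.0009 = 0.07590 → 7.59% Li-6, 92.41% Li-7.

Li-6: 7.59%, Li-7: 92.41%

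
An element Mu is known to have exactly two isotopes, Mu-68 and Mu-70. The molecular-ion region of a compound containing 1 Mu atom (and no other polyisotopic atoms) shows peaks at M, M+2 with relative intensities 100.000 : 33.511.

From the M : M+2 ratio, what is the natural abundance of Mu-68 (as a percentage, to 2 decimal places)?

74.90%

Let p = fractional abundance of Mu-68. I(M+2)/I(M) = [C(1,1)·p^0·(1−p)] / p^1 = 1·(1−p)/p = 33.511/100.000 = 0.3351
(1−p)/p = 0.3351/1 = 0.3351  ⇒  p = 1/(1 + 0.3351) = 0.7490
Mu-68: 74.90%, Mu-70: 25.10%.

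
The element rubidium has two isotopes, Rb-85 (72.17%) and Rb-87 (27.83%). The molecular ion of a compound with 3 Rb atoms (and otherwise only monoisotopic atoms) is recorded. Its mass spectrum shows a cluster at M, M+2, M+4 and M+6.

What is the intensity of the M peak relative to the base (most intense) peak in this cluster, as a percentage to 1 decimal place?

Binomial terms of (0.7217 + 0.2783)^3: M 0.3759, M+2 0.4349, M+4 0.1677, M+6 0.0216 → M+2 is the base peak.
P(M+2) = C(3,1) × 0.7217^2 × 0.2783^1 = 3 × 0.52085089 × 0.2783 = 0.434858 (base)
P(M) = C(3,0) × 0.7217^3 × 0.2783^0 = 1 × 0.37589809 × 1.0000 = 0.375898
Relative intensity = 0.375898 / 0.434858 × 100 = 86.4

86.4%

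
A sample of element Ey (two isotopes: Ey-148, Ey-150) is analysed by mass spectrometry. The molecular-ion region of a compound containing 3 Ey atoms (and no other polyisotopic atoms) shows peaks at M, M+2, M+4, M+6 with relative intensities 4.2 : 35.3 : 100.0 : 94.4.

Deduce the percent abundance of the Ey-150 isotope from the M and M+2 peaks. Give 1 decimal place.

Write p for the Ey-148 fraction. I(M+2)/I(M) = [C(3,1)·p^2·(1−p)] / p^3 = 3·(1−p)/p = 35.3/4.2 = 8.4048
(1−p)/p = 8.4048/3 = 2.8016  ⇒  p = 1/(1 + 2.8016) = 0.2630
Ey-148: 26.3%, Ey-150: 73.7%.

73.7%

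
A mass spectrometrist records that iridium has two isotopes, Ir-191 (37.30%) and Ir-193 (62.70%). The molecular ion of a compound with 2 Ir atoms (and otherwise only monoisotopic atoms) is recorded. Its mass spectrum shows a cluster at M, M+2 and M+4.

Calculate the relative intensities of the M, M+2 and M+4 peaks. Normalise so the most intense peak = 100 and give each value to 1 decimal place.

Each Ir atom is independently Ir-191 (p = 0.3730) or Ir-193 (q = 0.6270); the cluster is the binomial expansion (p + q)^2.
P(M) = 0.3730^2 = 0.139129
P(M+2) = 2 × 0.3730^1 × 0.6270^1 = 0.467742
P(M+4) = 0.6270^2 = 0.393129
The M+2 peak is largest (0.467742); scaling to 100 gives 29.7 : 100.0 : 84.0.

29.7 : 100.0 : 84.0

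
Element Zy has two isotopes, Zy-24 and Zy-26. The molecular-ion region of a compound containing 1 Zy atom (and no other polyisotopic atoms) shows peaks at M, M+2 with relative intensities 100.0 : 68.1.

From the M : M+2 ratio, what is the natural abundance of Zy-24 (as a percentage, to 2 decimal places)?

If p is the fraction of Zy that is Zy-24, then I(M+2)/I(M) = [C(1,1)·p^0·(1−p)] / p^1 = 1·(1−p)/p = 68.1/100.0 = 0.6810
(1−p)/p = 0.6810/1 = 0.6810  ⇒  p = 1/(1 + 0.6810) = 0.5949
Zy-24: 59.49%, Zy-26: 40.51%.

59.49%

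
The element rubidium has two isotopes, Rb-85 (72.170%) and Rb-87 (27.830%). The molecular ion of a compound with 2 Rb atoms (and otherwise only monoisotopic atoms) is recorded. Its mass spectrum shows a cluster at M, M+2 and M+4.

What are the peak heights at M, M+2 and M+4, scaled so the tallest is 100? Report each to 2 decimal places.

100.00 : 77.12 : 14.87

The 2 Rb atoms are independent, so intensities follow the terms of (0.72170 + 0.27830)^2.
P(M) = 0.72170^2 = 0.520851
P(M+2) = 2 × 0.72170^1 × 0.27830^1 = 0.401698
P(M+4) = 0.27830^2 = 0.077451
The M peak is largest (0.520851); scaling to 100 gives 100.00 : 77.12 : 14.87.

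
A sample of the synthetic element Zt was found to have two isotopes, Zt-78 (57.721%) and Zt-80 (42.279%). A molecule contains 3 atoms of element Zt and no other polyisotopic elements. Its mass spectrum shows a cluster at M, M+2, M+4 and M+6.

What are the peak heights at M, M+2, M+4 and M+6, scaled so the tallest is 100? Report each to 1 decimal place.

The 3 Zt atoms are independent, so intensities follow the terms of (0.57721 + 0.42279)^3.
P(M) = 0.57721^3 = 0.192310
P(M+2) = 3 × 0.57721^2 × 0.42279^1 = 0.422585
P(M+4) = 3 × 0.57721^1 × 0.42279^2 = 0.309531
P(M+6) = 0.42279^3 = 0.075574
The M+2 peak is largest (0.422585); scaling to 100 gives 45.5 : 100.0 : 73.2 : 17.9.

45.5 : 100.0 : 73.2 : 17.9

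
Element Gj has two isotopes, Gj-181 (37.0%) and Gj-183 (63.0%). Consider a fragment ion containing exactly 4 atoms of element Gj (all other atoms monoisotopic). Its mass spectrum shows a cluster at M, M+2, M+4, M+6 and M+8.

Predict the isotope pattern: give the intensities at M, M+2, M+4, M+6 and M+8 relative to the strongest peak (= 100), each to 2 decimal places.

Expanding (0.370 + 0.630)^4:
P(M) = 0.370^4 = 0.018742
P(M+2) = 4 × 0.370^3 × 0.630^1 = 0.127646
P(M+4) = 6 × 0.370^2 × 0.630^2 = 0.326014
P(M+6) = 4 × 0.370^1 × 0.630^3 = 0.370070
P(M+8) = 0.630^4 = 0.157530
The M+6 peak is largest (0.370070); scaling to 100 gives 5.06 : 34.49 : 88.10 : 100.00 : 42.57.

5.06 : 34.49 : 88.10 : 100.00 : 42.57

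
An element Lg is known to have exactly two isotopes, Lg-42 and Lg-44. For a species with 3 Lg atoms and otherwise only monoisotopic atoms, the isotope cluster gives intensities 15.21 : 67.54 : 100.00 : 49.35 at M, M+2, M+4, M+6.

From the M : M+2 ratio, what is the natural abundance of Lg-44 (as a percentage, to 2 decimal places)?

59.68%

Write p for the Lg-42 fraction. I(M+2)/I(M) = [C(3,1)·p^2·(1−p)] / p^3 = 3·(1−p)/p = 67.54/15.21 = 4.4405
(1−p)/p = 4.4405/3 = 1.4802  ⇒  p = 1/(1 + 1.4802) = 0.4032
Lg-42: 40.32%, Lg-44: 59.68%.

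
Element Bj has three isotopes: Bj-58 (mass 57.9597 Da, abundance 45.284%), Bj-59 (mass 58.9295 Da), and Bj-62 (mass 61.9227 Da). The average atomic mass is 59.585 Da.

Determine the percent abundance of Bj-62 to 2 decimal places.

The remaining 54.716% is split between Bj-59 (fraction x) and Bj-62 (fraction 0.54716 − x).
Substituting: 58.9295x + 61.9227(0.54716 − x) = 33.338529452
(58.9295 − 61.9227)x = -0.54309508  ⇒  x = 0.18144, y = 0.36572
Bj-59: 18.14%, Bj-62: 36.57%.

36.57%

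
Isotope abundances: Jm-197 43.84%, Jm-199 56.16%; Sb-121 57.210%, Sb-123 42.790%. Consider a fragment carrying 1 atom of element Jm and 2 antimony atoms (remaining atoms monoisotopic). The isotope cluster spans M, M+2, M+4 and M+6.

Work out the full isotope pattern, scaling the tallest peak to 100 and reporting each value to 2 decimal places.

36.01 : 100.00 : 89.15 : 25.81

Element Jm pattern (n=1): 0.4384 : 0.5616
Antimony pattern (n=2): 0.32729841 : 0.48960318 : 0.18309841
Convolve the two distributions (both contribute in 2-u steps):
  M: 0.4384×0.32729841 = 0.143488
  M+2: 0.4384×0.48960318 + 0.5616×0.32729841 = 0.398453
  M+4: 0.4384×0.18309841 + 0.5616×0.48960318 = 0.355231
  M+6: 0.5616×0.18309841 = 0.102828
Scale to base peak (0.398453) = 100: 36.01 : 100.00 : 89.15 : 25.81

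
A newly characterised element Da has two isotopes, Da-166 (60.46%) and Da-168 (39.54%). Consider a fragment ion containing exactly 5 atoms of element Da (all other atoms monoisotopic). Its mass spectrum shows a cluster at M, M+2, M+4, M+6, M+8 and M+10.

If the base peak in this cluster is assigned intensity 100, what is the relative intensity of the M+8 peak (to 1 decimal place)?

21.4

Term probabilities: M 0.0808, M+2 0.2642, M+4 0.3455, M+6 0.2260, M+8 0.0739, M+10 0.0097. Base peak = M+4.
P(M+4) = C(5,2) × 0.6046^3 × 0.3954^2 = 10 × 0.22100619 × 0.15634116 = 0.345524 (base)
P(M+8) = C(5,4) × 0.6046^1 × 0.3954^4 = 5 × 0.6046 × 0.02444256 = 0.073890
Relative intensity = 0.073890 / 0.345524 × 100 = 21.4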